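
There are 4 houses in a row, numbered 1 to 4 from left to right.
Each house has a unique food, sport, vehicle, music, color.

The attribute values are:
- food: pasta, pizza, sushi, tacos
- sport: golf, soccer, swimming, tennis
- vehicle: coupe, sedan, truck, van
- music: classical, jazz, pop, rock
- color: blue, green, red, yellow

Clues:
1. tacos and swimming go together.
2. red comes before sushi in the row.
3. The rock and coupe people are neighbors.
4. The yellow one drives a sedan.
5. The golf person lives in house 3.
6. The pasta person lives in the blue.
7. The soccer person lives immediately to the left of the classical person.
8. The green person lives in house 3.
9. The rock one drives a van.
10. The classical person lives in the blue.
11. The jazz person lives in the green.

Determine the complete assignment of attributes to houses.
Solution:

House | Food | Sport | Vehicle | Music | Color
----------------------------------------------
  1   | pizza | soccer | van | rock | red
  2   | pasta | tennis | coupe | classical | blue
  3   | sushi | golf | truck | jazz | green
  4   | tacos | swimming | sedan | pop | yellow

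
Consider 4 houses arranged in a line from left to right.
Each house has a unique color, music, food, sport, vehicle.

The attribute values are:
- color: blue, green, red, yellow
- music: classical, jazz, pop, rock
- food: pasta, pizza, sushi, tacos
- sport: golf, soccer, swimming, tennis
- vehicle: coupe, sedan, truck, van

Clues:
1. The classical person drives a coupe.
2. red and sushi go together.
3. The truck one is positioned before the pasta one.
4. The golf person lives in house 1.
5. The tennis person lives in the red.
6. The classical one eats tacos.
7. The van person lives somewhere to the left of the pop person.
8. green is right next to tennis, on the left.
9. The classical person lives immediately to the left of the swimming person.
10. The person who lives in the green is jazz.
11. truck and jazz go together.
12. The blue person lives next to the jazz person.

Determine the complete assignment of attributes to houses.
Solution:

House | Color | Music | Food | Sport | Vehicle
----------------------------------------------
  1   | blue | classical | tacos | golf | coupe
  2   | green | jazz | pizza | swimming | truck
  3   | red | rock | sushi | tennis | van
  4   | yellow | pop | pasta | soccer | sedan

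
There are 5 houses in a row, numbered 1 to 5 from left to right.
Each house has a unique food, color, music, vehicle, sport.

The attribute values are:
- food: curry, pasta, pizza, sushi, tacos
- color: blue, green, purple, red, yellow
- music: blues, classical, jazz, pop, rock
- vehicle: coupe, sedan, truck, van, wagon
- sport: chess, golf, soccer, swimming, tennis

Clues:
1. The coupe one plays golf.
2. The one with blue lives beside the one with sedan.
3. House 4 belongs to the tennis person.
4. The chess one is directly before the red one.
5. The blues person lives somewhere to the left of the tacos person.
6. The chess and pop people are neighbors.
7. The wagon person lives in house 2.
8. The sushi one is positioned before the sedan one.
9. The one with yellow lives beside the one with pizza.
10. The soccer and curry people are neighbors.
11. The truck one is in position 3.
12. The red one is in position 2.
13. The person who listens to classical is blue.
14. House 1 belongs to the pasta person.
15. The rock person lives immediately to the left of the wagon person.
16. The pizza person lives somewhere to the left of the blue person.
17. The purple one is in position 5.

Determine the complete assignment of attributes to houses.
Solution:

House | Food | Color | Music | Vehicle | Sport
----------------------------------------------
  1   | pasta | yellow | rock | van | chess
  2   | pizza | red | pop | wagon | swimming
  3   | sushi | blue | classical | truck | soccer
  4   | curry | green | blues | sedan | tennis
  5   | tacos | purple | jazz | coupe | golf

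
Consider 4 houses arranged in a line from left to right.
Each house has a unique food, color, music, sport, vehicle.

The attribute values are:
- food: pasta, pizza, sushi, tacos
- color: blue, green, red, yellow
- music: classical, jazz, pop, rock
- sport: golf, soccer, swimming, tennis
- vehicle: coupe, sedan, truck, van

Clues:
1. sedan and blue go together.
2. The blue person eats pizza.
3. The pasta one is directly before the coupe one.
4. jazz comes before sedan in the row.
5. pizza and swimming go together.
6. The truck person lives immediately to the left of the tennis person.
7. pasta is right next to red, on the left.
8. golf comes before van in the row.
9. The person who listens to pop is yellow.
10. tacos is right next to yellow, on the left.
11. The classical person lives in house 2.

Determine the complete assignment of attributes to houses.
Solution:

House | Food | Color | Music | Sport | Vehicle
----------------------------------------------
  1   | pasta | green | jazz | golf | truck
  2   | tacos | red | classical | tennis | coupe
  3   | sushi | yellow | pop | soccer | van
  4   | pizza | blue | rock | swimming | sedan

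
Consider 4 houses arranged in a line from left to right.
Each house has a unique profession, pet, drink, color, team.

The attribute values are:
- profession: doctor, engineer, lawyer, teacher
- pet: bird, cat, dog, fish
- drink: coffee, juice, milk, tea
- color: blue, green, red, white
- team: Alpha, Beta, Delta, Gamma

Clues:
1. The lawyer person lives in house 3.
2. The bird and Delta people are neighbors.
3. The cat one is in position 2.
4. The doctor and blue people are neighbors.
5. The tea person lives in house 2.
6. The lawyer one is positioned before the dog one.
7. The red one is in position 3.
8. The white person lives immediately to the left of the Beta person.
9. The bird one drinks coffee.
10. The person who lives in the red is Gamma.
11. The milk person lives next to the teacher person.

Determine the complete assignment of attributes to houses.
Solution:

House | Profession | Pet | Drink | Color | Team
-----------------------------------------------
  1   | doctor | fish | milk | white | Alpha
  2   | teacher | cat | tea | blue | Beta
  3   | lawyer | bird | coffee | red | Gamma
  4   | engineer | dog | juice | green | Delta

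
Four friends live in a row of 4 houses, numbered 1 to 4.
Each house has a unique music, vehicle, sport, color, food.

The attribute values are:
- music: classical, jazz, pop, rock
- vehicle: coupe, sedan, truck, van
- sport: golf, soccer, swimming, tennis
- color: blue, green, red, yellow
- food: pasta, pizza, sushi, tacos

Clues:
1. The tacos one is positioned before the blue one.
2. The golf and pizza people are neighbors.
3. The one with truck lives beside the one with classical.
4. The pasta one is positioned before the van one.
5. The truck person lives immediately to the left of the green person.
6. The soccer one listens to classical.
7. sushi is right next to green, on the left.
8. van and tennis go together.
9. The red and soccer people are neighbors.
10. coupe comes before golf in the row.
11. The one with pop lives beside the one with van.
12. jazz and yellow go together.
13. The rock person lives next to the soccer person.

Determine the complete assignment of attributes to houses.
Solution:

House | Music | Vehicle | Sport | Color | Food
----------------------------------------------
  1   | rock | truck | swimming | red | sushi
  2   | classical | coupe | soccer | green | tacos
  3   | pop | sedan | golf | blue | pasta
  4   | jazz | van | tennis | yellow | pizza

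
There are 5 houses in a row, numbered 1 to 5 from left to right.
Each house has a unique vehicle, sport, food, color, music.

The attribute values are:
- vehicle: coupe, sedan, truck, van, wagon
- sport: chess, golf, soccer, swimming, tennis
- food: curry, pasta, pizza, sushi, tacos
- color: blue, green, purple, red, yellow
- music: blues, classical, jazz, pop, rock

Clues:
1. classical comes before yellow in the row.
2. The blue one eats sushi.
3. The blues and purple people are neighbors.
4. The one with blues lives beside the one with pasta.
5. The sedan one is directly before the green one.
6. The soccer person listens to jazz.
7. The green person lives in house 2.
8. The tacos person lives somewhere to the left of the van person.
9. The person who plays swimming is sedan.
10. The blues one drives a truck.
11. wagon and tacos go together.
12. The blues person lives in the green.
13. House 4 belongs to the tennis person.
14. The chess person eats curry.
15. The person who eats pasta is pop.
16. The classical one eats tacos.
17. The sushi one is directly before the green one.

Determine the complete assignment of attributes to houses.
Solution:

House | Vehicle | Sport | Food | Color | Music
----------------------------------------------
  1   | sedan | swimming | sushi | blue | rock
  2   | truck | chess | curry | green | blues
  3   | coupe | golf | pasta | purple | pop
  4   | wagon | tennis | tacos | red | classical
  5   | van | soccer | pizza | yellow | jazz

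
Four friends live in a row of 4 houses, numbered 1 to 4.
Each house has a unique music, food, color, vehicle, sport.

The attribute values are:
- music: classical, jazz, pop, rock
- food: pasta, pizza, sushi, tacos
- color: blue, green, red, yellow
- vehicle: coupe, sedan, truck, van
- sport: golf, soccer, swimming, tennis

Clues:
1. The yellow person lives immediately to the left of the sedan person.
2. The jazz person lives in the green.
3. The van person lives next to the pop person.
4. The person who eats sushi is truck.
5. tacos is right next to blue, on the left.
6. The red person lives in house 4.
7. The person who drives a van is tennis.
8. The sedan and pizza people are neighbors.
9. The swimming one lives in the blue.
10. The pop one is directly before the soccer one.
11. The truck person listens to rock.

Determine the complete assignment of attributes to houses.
Solution:

House | Music | Food | Color | Vehicle | Sport
----------------------------------------------
  1   | classical | tacos | yellow | van | tennis
  2   | pop | pasta | blue | sedan | swimming
  3   | jazz | pizza | green | coupe | soccer
  4   | rock | sushi | red | truck | golf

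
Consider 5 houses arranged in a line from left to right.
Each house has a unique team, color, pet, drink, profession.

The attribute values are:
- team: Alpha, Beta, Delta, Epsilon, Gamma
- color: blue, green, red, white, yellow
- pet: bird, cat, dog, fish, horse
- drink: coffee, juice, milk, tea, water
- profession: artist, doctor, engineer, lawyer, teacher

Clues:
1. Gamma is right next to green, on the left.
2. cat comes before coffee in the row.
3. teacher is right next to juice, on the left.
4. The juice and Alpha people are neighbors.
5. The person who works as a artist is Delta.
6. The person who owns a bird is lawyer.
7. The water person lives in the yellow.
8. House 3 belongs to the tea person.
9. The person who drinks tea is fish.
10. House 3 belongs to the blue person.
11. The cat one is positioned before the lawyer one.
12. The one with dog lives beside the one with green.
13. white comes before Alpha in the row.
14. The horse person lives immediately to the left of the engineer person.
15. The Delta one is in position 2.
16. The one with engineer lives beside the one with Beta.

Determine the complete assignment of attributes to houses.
Solution:

House | Team | Color | Pet | Drink | Profession
-----------------------------------------------
  1   | Gamma | white | dog | milk | teacher
  2   | Delta | green | horse | juice | artist
  3   | Alpha | blue | fish | tea | engineer
  4   | Beta | yellow | cat | water | doctor
  5   | Epsilon | red | bird | coffee | lawyer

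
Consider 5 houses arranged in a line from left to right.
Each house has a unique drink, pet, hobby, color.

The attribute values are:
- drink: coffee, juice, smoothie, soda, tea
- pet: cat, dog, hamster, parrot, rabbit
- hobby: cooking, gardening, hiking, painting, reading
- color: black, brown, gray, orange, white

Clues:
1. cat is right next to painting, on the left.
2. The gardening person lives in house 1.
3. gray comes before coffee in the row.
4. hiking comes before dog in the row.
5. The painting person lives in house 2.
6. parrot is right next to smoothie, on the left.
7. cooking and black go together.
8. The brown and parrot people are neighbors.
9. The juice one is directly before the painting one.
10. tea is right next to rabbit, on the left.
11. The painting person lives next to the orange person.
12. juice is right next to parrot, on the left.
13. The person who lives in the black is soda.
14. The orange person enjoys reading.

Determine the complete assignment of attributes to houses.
Solution:

House | Drink | Pet | Hobby | Color
-----------------------------------
  1   | juice | cat | gardening | brown
  2   | tea | parrot | painting | gray
  3   | smoothie | rabbit | reading | orange
  4   | coffee | hamster | hiking | white
  5   | soda | dog | cooking | black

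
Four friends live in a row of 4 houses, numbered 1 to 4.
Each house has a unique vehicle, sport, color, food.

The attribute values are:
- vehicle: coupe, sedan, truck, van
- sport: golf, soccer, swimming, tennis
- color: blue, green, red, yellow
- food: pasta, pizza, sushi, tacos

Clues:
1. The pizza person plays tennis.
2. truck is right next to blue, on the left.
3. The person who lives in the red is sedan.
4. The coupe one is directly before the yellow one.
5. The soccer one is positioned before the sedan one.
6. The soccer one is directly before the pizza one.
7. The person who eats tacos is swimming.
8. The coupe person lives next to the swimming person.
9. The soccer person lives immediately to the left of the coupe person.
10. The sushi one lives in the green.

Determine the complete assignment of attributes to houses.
Solution:

House | Vehicle | Sport | Color | Food
--------------------------------------
  1   | truck | soccer | green | sushi
  2   | coupe | tennis | blue | pizza
  3   | van | swimming | yellow | tacos
  4   | sedan | golf | red | pasta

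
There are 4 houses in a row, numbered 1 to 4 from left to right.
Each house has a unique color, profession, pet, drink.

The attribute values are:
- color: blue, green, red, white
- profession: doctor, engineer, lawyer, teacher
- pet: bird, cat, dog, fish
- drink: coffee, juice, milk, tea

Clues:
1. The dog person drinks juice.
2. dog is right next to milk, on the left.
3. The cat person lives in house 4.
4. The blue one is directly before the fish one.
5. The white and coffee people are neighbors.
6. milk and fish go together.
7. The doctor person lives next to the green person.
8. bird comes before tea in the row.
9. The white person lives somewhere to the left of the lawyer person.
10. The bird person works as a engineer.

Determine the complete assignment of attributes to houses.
Solution:

House | Color | Profession | Pet | Drink
----------------------------------------
  1   | blue | teacher | dog | juice
  2   | white | doctor | fish | milk
  3   | green | engineer | bird | coffee
  4   | red | lawyer | cat | tea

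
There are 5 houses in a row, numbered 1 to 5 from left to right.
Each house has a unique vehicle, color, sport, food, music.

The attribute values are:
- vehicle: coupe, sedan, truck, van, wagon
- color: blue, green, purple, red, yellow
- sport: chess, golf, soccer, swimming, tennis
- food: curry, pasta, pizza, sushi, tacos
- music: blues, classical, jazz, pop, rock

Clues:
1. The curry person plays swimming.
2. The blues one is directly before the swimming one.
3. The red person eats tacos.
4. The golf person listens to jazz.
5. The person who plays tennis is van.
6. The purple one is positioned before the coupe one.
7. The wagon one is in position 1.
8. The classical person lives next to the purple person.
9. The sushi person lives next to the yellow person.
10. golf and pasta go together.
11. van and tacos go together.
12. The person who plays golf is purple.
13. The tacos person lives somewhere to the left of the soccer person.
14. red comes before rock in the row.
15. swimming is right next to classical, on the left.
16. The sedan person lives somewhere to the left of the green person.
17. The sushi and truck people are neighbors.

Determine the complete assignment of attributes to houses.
Solution:

House | Vehicle | Color | Sport | Food | Music
----------------------------------------------
  1   | wagon | blue | chess | sushi | blues
  2   | truck | yellow | swimming | curry | pop
  3   | van | red | tennis | tacos | classical
  4   | sedan | purple | golf | pasta | jazz
  5   | coupe | green | soccer | pizza | rock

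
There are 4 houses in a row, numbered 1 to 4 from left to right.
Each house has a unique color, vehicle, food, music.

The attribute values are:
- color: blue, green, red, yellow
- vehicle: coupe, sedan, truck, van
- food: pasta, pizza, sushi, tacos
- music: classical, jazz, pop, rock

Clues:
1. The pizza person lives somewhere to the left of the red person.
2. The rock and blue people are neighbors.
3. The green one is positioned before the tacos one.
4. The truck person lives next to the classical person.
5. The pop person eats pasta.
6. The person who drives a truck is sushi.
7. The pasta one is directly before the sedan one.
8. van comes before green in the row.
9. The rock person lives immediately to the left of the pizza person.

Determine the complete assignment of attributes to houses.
Solution:

House | Color | Vehicle | Food | Music
--------------------------------------
  1   | yellow | truck | sushi | rock
  2   | blue | van | pizza | classical
  3   | green | coupe | pasta | pop
  4   | red | sedan | tacos | jazz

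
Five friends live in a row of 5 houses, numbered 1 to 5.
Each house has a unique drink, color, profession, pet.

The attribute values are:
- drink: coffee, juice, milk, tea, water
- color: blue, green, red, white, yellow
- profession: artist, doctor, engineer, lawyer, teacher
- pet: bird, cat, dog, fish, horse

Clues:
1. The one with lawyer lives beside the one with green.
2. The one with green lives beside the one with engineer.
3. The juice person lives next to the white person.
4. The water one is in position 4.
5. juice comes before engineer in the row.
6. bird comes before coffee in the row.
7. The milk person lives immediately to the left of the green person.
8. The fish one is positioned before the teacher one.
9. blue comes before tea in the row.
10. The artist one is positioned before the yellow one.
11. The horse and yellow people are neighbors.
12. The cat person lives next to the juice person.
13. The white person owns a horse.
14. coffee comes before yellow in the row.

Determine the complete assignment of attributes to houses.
Solution:

House | Drink | Color | Profession | Pet
----------------------------------------
  1   | milk | blue | lawyer | cat
  2   | juice | green | artist | bird
  3   | coffee | white | engineer | horse
  4   | water | yellow | doctor | fish
  5   | tea | red | teacher | dog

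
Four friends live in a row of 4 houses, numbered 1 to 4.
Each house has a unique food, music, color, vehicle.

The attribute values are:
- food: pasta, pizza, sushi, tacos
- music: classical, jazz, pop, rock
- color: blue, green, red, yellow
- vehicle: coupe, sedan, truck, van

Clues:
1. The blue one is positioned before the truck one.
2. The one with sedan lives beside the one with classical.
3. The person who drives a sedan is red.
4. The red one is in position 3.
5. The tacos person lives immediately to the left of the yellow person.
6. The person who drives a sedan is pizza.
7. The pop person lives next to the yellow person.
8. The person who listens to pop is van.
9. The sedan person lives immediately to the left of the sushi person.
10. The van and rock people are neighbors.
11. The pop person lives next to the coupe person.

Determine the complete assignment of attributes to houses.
Solution:

House | Food | Music | Color | Vehicle
--------------------------------------
  1   | tacos | pop | blue | van
  2   | pasta | rock | yellow | coupe
  3   | pizza | jazz | red | sedan
  4   | sushi | classical | green | truck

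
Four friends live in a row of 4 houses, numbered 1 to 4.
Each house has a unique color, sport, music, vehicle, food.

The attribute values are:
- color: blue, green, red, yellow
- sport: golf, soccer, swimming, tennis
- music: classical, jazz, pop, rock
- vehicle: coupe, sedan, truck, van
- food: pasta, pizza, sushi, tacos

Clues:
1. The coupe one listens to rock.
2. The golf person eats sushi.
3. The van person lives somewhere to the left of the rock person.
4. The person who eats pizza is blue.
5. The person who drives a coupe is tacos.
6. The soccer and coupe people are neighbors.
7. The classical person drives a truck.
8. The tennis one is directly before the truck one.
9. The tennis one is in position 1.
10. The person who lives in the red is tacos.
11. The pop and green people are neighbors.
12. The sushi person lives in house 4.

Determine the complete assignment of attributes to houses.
Solution:

House | Color | Sport | Music | Vehicle | Food
----------------------------------------------
  1   | blue | tennis | pop | van | pizza
  2   | green | soccer | classical | truck | pasta
  3   | red | swimming | rock | coupe | tacos
  4   | yellow | golf | jazz | sedan | sushi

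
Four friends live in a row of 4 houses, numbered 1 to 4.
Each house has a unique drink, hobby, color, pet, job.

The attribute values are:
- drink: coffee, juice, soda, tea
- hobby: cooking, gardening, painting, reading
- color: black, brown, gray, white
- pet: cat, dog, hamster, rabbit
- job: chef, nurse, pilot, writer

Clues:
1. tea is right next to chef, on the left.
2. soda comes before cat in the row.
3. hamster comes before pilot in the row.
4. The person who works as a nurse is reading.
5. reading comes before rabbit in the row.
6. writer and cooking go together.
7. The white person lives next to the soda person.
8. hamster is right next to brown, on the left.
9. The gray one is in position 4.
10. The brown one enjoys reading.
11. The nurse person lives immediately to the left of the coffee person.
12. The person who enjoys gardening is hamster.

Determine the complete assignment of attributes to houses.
Solution:

House | Drink | Hobby | Color | Pet | Job
-----------------------------------------
  1   | tea | cooking | white | dog | writer
  2   | soda | gardening | black | hamster | chef
  3   | juice | reading | brown | cat | nurse
  4   | coffee | painting | gray | rabbit | pilot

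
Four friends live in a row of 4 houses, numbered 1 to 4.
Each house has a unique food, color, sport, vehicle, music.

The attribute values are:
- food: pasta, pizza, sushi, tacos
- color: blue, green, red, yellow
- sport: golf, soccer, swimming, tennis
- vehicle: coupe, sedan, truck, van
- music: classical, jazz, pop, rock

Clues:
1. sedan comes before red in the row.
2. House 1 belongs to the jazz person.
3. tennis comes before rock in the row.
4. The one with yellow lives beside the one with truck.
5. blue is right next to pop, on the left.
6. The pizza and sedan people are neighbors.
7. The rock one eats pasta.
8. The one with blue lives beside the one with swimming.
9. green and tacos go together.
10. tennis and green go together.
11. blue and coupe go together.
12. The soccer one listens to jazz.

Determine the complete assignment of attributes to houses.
Solution:

House | Food | Color | Sport | Vehicle | Music
----------------------------------------------
  1   | pizza | blue | soccer | coupe | jazz
  2   | sushi | yellow | swimming | sedan | pop
  3   | tacos | green | tennis | truck | classical
  4   | pasta | red | golf | van | rock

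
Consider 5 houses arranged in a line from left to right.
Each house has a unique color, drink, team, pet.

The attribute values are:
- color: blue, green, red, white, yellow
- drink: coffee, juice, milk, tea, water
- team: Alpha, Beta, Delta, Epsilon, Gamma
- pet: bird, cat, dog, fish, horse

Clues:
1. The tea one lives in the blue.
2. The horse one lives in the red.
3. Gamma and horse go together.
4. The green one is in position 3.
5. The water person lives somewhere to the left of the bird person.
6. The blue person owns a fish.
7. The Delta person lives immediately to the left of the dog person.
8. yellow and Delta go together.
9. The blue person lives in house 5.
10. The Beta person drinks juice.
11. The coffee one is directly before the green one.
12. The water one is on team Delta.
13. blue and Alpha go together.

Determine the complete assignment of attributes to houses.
Solution:

House | Color | Drink | Team | Pet
----------------------------------
  1   | yellow | water | Delta | cat
  2   | white | coffee | Epsilon | dog
  3   | green | juice | Beta | bird
  4   | red | milk | Gamma | horse
  5   | blue | tea | Alpha | fish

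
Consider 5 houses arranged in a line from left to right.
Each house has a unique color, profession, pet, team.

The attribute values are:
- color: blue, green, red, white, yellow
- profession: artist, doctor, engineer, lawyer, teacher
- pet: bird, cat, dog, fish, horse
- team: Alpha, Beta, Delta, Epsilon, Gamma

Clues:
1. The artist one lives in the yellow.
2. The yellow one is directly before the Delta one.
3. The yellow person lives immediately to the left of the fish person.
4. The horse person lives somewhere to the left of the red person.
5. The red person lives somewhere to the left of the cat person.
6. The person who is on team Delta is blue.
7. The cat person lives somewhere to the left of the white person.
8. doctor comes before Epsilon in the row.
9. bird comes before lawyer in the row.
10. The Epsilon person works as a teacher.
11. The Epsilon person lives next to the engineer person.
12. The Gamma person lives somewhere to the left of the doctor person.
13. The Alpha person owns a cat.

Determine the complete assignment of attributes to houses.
Solution:

House | Color | Profession | Pet | Team
---------------------------------------
  1   | yellow | artist | horse | Gamma
  2   | blue | doctor | fish | Delta
  3   | red | teacher | bird | Epsilon
  4   | green | engineer | cat | Alpha
  5   | white | lawyer | dog | Beta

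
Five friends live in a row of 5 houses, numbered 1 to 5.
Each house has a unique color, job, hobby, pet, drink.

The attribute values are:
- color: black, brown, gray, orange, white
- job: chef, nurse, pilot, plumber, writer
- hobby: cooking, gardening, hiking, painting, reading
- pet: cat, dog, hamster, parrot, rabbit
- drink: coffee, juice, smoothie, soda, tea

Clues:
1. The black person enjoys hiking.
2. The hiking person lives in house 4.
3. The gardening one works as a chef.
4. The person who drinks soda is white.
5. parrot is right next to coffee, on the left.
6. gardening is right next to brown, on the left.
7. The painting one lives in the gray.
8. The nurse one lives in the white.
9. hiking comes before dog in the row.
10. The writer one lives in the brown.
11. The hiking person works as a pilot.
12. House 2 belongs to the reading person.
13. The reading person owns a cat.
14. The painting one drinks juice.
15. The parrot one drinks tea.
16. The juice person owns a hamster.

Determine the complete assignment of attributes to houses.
Solution:

House | Color | Job | Hobby | Pet | Drink
-----------------------------------------
  1   | orange | chef | gardening | parrot | tea
  2   | brown | writer | reading | cat | coffee
  3   | gray | plumber | painting | hamster | juice
  4   | black | pilot | hiking | rabbit | smoothie
  5   | white | nurse | cooking | dog | soda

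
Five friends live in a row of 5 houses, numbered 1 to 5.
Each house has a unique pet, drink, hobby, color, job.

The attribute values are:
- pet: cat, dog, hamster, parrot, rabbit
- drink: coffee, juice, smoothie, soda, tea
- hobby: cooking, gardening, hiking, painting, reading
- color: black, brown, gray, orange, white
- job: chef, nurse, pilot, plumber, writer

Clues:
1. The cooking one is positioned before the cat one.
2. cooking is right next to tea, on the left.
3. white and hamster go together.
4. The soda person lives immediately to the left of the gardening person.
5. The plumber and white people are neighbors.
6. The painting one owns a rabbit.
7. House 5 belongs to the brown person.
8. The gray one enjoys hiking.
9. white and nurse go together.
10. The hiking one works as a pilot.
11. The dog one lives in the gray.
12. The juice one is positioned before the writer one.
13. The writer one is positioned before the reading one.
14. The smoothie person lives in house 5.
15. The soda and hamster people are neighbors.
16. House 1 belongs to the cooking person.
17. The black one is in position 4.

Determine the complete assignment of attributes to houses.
Solution:

House | Pet | Drink | Hobby | Color | Job
-----------------------------------------
  1   | parrot | soda | cooking | orange | plumber
  2   | hamster | tea | gardening | white | nurse
  3   | dog | juice | hiking | gray | pilot
  4   | rabbit | coffee | painting | black | writer
  5   | cat | smoothie | reading | brown | chef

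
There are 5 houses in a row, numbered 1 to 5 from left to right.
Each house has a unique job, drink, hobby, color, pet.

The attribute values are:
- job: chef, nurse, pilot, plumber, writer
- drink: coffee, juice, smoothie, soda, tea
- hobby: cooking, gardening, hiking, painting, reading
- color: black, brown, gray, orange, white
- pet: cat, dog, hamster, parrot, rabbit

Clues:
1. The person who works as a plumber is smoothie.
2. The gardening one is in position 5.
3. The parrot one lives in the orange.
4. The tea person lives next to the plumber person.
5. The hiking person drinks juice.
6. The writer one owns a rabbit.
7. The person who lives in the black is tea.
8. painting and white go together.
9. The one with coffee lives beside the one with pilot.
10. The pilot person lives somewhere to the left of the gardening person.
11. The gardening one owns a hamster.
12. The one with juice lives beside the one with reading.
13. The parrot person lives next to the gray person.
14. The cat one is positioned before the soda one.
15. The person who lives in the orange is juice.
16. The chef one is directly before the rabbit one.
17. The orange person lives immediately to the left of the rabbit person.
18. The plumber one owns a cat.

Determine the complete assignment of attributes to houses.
Solution:

House | Job | Drink | Hobby | Color | Pet
-----------------------------------------
  1   | chef | juice | hiking | orange | parrot
  2   | writer | coffee | reading | gray | rabbit
  3   | pilot | tea | cooking | black | dog
  4   | plumber | smoothie | painting | white | cat
  5   | nurse | soda | gardening | brown | hamster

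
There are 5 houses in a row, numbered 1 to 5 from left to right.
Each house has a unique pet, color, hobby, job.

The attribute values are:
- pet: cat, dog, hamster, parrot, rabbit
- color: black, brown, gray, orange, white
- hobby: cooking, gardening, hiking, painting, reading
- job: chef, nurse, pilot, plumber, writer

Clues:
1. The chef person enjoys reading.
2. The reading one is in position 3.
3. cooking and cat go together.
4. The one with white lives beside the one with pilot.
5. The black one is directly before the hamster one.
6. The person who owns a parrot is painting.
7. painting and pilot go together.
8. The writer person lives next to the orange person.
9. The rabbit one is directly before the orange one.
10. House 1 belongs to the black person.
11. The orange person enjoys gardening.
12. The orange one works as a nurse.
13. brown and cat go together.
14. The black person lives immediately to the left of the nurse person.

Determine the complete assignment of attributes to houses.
Solution:

House | Pet | Color | Hobby | Job
---------------------------------
  1   | rabbit | black | hiking | writer
  2   | hamster | orange | gardening | nurse
  3   | dog | white | reading | chef
  4   | parrot | gray | painting | pilot
  5   | cat | brown | cooking | plumber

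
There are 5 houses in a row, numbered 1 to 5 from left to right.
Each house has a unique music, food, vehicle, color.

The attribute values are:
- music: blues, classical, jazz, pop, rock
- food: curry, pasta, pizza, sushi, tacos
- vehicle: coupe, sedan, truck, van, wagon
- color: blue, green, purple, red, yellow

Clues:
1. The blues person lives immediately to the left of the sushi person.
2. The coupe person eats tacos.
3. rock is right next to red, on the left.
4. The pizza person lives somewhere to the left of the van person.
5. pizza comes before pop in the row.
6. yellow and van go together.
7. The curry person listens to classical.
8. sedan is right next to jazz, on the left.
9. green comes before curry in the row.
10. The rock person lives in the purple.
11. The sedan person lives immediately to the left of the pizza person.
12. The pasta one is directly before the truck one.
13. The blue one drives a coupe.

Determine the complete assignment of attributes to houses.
Solution:

House | Music | Food | Vehicle | Color
--------------------------------------
  1   | rock | pasta | sedan | purple
  2   | jazz | pizza | truck | red
  3   | blues | tacos | coupe | blue
  4   | pop | sushi | wagon | green
  5   | classical | curry | van | yellow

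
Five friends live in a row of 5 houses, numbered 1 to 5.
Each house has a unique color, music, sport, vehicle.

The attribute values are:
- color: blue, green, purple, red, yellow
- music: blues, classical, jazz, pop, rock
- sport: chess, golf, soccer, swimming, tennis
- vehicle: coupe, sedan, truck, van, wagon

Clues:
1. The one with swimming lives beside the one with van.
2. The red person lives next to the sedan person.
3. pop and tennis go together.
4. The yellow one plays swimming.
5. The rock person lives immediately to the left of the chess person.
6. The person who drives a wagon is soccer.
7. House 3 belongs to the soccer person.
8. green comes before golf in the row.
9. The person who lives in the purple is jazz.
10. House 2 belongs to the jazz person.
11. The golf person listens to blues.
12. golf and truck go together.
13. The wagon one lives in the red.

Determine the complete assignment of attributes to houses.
Solution:

House | Color | Music | Sport | Vehicle
---------------------------------------
  1   | yellow | rock | swimming | coupe
  2   | purple | jazz | chess | van
  3   | red | classical | soccer | wagon
  4   | green | pop | tennis | sedan
  5   | blue | blues | golf | truck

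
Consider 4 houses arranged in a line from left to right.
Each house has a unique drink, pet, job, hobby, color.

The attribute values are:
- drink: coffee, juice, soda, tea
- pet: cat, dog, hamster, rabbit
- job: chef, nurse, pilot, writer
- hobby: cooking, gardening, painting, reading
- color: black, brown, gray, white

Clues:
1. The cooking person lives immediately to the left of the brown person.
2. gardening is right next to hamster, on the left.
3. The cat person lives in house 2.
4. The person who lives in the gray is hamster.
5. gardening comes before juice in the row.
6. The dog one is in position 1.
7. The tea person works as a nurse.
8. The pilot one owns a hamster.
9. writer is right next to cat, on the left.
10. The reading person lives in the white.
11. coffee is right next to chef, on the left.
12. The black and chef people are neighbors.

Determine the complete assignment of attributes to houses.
Solution:

House | Drink | Pet | Job | Hobby | Color
-----------------------------------------
  1   | coffee | dog | writer | cooking | black
  2   | soda | cat | chef | gardening | brown
  3   | juice | hamster | pilot | painting | gray
  4   | tea | rabbit | nurse | reading | white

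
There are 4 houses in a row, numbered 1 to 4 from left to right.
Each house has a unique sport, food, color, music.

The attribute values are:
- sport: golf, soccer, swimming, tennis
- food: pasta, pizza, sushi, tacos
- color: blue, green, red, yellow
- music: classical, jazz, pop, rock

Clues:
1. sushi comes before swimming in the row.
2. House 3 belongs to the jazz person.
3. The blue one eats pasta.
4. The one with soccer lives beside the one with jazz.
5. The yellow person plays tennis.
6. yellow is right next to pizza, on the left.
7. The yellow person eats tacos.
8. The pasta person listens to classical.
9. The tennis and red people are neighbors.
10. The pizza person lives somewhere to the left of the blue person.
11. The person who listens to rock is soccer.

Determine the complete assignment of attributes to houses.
Solution:

House | Sport | Food | Color | Music
------------------------------------
  1   | tennis | tacos | yellow | pop
  2   | soccer | pizza | red | rock
  3   | golf | sushi | green | jazz
  4   | swimming | pasta | blue | classical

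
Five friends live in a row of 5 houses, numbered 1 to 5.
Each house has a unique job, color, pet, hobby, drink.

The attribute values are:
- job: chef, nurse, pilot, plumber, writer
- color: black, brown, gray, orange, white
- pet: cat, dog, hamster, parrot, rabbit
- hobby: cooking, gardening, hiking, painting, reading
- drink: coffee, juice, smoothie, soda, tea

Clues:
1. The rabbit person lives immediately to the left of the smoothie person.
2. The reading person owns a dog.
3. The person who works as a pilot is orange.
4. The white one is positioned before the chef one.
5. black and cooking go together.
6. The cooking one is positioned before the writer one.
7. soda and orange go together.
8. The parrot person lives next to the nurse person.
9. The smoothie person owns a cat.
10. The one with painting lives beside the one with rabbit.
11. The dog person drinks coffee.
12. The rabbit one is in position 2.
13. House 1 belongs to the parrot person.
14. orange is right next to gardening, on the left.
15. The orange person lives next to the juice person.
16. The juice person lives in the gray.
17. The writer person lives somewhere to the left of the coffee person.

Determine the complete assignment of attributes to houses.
Solution:

House | Job | Color | Pet | Hobby | Drink
-----------------------------------------
  1   | pilot | orange | parrot | painting | soda
  2   | nurse | gray | rabbit | gardening | juice
  3   | plumber | black | cat | cooking | smoothie
  4   | writer | white | hamster | hiking | tea
  5   | chef | brown | dog | reading | coffee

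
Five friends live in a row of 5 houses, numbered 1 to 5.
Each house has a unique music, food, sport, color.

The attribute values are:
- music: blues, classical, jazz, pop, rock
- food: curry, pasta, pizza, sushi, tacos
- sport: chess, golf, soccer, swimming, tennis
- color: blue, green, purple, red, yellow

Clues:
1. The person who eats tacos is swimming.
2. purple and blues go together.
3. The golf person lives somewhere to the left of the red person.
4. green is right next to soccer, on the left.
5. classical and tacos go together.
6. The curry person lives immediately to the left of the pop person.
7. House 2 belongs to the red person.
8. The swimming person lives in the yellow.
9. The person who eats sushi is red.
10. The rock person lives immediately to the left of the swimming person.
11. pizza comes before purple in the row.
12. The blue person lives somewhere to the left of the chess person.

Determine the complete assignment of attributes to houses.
Solution:

House | Music | Food | Sport | Color
------------------------------------
  1   | jazz | curry | golf | green
  2   | pop | sushi | soccer | red
  3   | rock | pizza | tennis | blue
  4   | classical | tacos | swimming | yellow
  5   | blues | pasta | chess | purple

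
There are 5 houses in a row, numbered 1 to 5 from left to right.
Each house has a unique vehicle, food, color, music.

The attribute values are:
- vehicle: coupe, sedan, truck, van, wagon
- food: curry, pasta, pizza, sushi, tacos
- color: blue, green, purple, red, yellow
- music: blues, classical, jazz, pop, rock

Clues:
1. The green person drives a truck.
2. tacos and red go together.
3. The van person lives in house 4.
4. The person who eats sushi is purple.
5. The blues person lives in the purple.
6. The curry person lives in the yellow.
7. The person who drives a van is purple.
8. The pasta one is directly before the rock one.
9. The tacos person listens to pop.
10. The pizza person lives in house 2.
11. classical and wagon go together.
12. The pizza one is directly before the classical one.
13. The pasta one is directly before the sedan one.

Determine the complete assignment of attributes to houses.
Solution:

House | Vehicle | Food | Color | Music
--------------------------------------
  1   | truck | pasta | green | jazz
  2   | sedan | pizza | blue | rock
  3   | wagon | curry | yellow | classical
  4   | van | sushi | purple | blues
  5   | coupe | tacos | red | pop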